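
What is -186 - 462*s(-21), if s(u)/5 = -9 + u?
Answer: 69114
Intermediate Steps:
s(u) = -45 + 5*u (s(u) = 5*(-9 + u) = -45 + 5*u)
-186 - 462*s(-21) = -186 - 462*(-45 + 5*(-21)) = -186 - 462*(-45 - 105) = -186 - 462*(-150) = -186 + 69300 = 69114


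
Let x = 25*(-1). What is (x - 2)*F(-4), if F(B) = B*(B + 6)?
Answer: 216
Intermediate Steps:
F(B) = B*(6 + B)
x = -25
(x - 2)*F(-4) = (-25 - 2)*(-4*(6 - 4)) = -(-108)*2 = -27*(-8) = 216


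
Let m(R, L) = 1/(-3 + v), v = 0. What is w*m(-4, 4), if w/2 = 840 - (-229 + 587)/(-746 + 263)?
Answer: -812156/1449 ≈ -560.49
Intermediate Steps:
m(R, L) = -1/3 (m(R, L) = 1/(-3 + 0) = 1/(-3) = -1/3)
w = 812156/483 (w = 2*(840 - (-229 + 587)/(-746 + 263)) = 2*(840 - 358/(-483)) = 2*(840 - 358*(-1)/483) = 2*(840 - 1*(-358/483)) = 2*(840 + 358/483) = 2*(406078/483) = 812156/483 ≈ 1681.5)
w*m(-4, 4) = (812156/483)*(-1/3) = -812156/1449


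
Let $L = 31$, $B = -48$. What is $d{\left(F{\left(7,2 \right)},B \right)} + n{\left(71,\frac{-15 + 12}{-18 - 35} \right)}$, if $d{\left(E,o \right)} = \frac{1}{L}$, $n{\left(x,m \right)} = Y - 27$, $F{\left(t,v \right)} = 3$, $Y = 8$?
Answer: $- \frac{588}{31} \approx -18.968$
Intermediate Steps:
$n{\left(x,m \right)} = -19$ ($n{\left(x,m \right)} = 8 - 27 = -19$)
$d{\left(E,o \right)} = \frac{1}{31}$
$d{\left(F{\left(7,2 \right)},B \right)} + n{\left(71,\frac{-15 + 12}{-18 - 35} \right)} = \frac{1}{31} - 19 = - \frac{588}{31}$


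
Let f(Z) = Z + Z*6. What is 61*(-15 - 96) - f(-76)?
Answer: -6239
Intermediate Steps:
f(Z) = 7*Z (f(Z) = Z + 6*Z = 7*Z)
61*(-15 - 96) - f(-76) = 61*(-15 - 96) - 7*(-76) = 61*(-111) - 1*(-532) = -6771 + 532 = -6239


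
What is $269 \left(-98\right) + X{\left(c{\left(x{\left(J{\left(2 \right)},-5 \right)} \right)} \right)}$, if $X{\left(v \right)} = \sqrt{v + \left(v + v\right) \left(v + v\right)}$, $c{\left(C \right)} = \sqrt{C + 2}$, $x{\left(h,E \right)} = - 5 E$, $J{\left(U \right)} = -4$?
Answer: $-26362 + 3^{\frac{3}{4}} \sqrt{1 + 12 \sqrt{3}} \approx -26351.0$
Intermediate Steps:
$c{\left(C \right)} = \sqrt{2 + C}$
$X{\left(v \right)} = \sqrt{v + 4 v^{2}}$ ($X{\left(v \right)} = \sqrt{v + 2 v 2 v} = \sqrt{v + 4 v^{2}}$)
$269 \left(-98\right) + X{\left(c{\left(x{\left(J{\left(2 \right)},-5 \right)} \right)} \right)} = 269 \left(-98\right) + \sqrt{\sqrt{2 - -25} \left(1 + 4 \sqrt{2 - -25}\right)} = -26362 + \sqrt{\sqrt{2 + 25} \left(1 + 4 \sqrt{2 + 25}\right)} = -26362 + \sqrt{\sqrt{27} \left(1 + 4 \sqrt{27}\right)} = -26362 + \sqrt{3 \sqrt{3} \left(1 + 4 \cdot 3 \sqrt{3}\right)} = -26362 + \sqrt{3 \sqrt{3} \left(1 + 12 \sqrt{3}\right)} = -26362 + 3^{\frac{3}{4}} \sqrt{1 + 12 \sqrt{3}}$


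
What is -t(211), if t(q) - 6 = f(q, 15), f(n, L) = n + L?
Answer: -232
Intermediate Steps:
f(n, L) = L + n
t(q) = 21 + q (t(q) = 6 + (15 + q) = 21 + q)
-t(211) = -(21 + 211) = -1*232 = -232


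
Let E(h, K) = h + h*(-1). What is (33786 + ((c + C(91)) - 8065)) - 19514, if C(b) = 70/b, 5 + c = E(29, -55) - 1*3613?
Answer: 33667/13 ≈ 2589.8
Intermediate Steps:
E(h, K) = 0 (E(h, K) = h - h = 0)
c = -3618 (c = -5 + (0 - 1*3613) = -5 + (0 - 3613) = -5 - 3613 = -3618)
(33786 + ((c + C(91)) - 8065)) - 19514 = (33786 + ((-3618 + 70/91) - 8065)) - 19514 = (33786 + ((-3618 + 70*(1/91)) - 8065)) - 19514 = (33786 + ((-3618 + 10/13) - 8065)) - 19514 = (33786 + (-47024/13 - 8065)) - 19514 = (33786 - 151869/13) - 19514 = 287349/13 - 19514 = 33667/13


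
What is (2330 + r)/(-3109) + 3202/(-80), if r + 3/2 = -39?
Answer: -5069089/124360 ≈ -40.761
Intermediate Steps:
r = -81/2 (r = -3/2 - 39 = -81/2 ≈ -40.500)
(2330 + r)/(-3109) + 3202/(-80) = (2330 - 81/2)/(-3109) + 3202/(-80) = (4579/2)*(-1/3109) + 3202*(-1/80) = -4579/6218 - 1601/40 = -5069089/124360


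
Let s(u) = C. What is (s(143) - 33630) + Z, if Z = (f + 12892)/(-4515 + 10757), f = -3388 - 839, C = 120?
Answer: -209160755/6242 ≈ -33509.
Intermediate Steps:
f = -4227
s(u) = 120
Z = 8665/6242 (Z = (-4227 + 12892)/(-4515 + 10757) = 8665/6242 ≈ 1.3882)
(s(143) - 33630) + Z = (120 - 33630) + 8665/6242 = -33510 + 8665/6242 = -209160755/6242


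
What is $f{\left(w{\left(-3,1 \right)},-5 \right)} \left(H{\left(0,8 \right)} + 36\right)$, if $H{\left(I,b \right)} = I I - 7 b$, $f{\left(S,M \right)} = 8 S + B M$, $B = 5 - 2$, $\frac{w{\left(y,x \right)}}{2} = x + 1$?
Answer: $-340$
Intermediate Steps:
$w{\left(y,x \right)} = 2 + 2 x$ ($w{\left(y,x \right)} = 2 \left(x + 1\right) = 2 \left(1 + x\right) = 2 + 2 x$)
$B = 3$ ($B = 5 - 2 = 3$)
$f{\left(S,M \right)} = 3 M + 8 S$ ($f{\left(S,M \right)} = 8 S + 3 M = 3 M + 8 S$)
$H{\left(I,b \right)} = I^{2} - 7 b$
$f{\left(w{\left(-3,1 \right)},-5 \right)} \left(H{\left(0,8 \right)} + 36\right) = \left(3 \left(-5\right) + 8 \left(2 + 2 \cdot 1\right)\right) \left(\left(0^{2} - 56\right) + 36\right) = \left(-15 + 8 \left(2 + 2\right)\right) \left(\left(0 - 56\right) + 36\right) = \left(-15 + 8 \cdot 4\right) \left(-56 + 36\right) = \left(-15 + 32\right) \left(-20\right) = 17 \left(-20\right) = -340$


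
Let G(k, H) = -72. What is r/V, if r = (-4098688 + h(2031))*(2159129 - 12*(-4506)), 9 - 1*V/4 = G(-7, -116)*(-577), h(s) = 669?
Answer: 9069739748819/166140 ≈ 5.4591e+7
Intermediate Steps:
V = -166140 (V = 36 - (-288)*(-577) = 36 - 4*41544 = 36 - 166176 = -166140)
r = -9069739748819 (r = (-4098688 + 669)*(2159129 - 12*(-4506)) = -4098019*(2159129 + 54072) = -4098019*2213201 = -9069739748819)
r/V = -9069739748819/(-166140) = -9069739748819*(-1/166140) = 9069739748819/166140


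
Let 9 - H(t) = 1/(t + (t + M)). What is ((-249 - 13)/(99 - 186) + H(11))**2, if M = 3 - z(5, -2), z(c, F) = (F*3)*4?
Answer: 2613049924/18173169 ≈ 143.79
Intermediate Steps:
z(c, F) = 12*F (z(c, F) = (3*F)*4 = 12*F)
M = 27 (M = 3 - 12*(-2) = 3 - 1*(-24) = 3 + 24 = 27)
H(t) = 9 - 1/(27 + 2*t) (H(t) = 9 - 1/(t + (t + 27)) = 9 - 1/(t + (27 + t)) = 9 - 1/(27 + 2*t))
((-249 - 13)/(99 - 186) + H(11))**2 = ((-249 - 13)/(99 - 186) + 2*(121 + 9*11)/(27 + 2*11))**2 = (-262/(-87) + 2*(121 + 99)/(27 + 22))**2 = (-262*(-1/87) + 2*220/49)**2 = (262/87 + 2*(1/49)*220)**2 = (262/87 + 440/49)**2 = (51118/4263)**2 = 2613049924/18173169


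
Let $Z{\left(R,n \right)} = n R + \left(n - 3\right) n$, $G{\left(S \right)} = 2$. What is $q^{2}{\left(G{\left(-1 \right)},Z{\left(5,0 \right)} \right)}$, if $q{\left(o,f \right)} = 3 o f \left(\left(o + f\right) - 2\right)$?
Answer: $0$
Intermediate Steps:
$Z{\left(R,n \right)} = R n + n \left(-3 + n\right)$ ($Z{\left(R,n \right)} = R n + \left(-3 + n\right) n = R n + n \left(-3 + n\right)$)
$q{\left(o,f \right)} = 3 f o \left(-2 + f + o\right)$ ($q{\left(o,f \right)} = 3 f o \left(\left(f + o\right) - 2\right) = 3 f o \left(-2 + f + o\right)$)
$q^{2}{\left(G{\left(-1 \right)},Z{\left(5,0 \right)} \right)} = \left(3 \cdot 0 \left(-3 + 5 + 0\right) 2 \left(-2 + 0 \left(-3 + 5 + 0\right) + 2\right)\right)^{2} = \left(3 \cdot 0 \cdot 2 \cdot 2 \left(-2 + 0 \cdot 2 + 2\right)\right)^{2} = \left(3 \cdot 0 \cdot 2 \left(-2 + 0 + 2\right)\right)^{2} = \left(3 \cdot 0 \cdot 2 \cdot 0\right)^{2} = 0^{2} = 0$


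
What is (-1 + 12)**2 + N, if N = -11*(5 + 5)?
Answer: 11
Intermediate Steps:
N = -110 (N = -11*10 = -110)
(-1 + 12)**2 + N = (-1 + 12)**2 - 110 = 11**2 - 110 = 121 - 110 = 11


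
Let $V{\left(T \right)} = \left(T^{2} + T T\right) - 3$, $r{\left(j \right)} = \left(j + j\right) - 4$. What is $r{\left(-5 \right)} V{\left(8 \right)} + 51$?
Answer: $-1699$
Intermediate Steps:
$r{\left(j \right)} = -4 + 2 j$ ($r{\left(j \right)} = 2 j - 4 = -4 + 2 j$)
$V{\left(T \right)} = -3 + 2 T^{2}$ ($V{\left(T \right)} = \left(T^{2} + T^{2}\right) - 3 = 2 T^{2} - 3 = -3 + 2 T^{2}$)
$r{\left(-5 \right)} V{\left(8 \right)} + 51 = \left(-4 + 2 \left(-5\right)\right) \left(-3 + 2 \cdot 8^{2}\right) + 51 = \left(-4 - 10\right) \left(-3 + 2 \cdot 64\right) + 51 = - 14 \left(-3 + 128\right) + 51 = \left(-14\right) 125 + 51 = -1750 + 51 = -1699$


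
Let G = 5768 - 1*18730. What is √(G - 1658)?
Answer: 2*I*√3655 ≈ 120.91*I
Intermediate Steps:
G = -12962 (G = 5768 - 18730 = -12962)
√(G - 1658) = √(-12962 - 1658) = √(-14620) = 2*I*√3655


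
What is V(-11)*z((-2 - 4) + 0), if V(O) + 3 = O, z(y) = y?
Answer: 84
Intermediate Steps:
V(O) = -3 + O
V(-11)*z((-2 - 4) + 0) = (-3 - 11)*((-2 - 4) + 0) = -14*(-6 + 0) = -14*(-6) = 84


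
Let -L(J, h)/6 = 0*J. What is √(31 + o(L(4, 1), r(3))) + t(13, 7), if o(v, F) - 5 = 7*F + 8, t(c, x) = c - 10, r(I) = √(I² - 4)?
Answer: 3 + √(44 + 7*√5) ≈ 10.723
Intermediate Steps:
r(I) = √(-4 + I²)
L(J, h) = 0 (L(J, h) = -0*J = -6*0 = 0)
t(c, x) = -10 + c
o(v, F) = 13 + 7*F (o(v, F) = 5 + (7*F + 8) = 5 + (8 + 7*F) = 13 + 7*F)
√(31 + o(L(4, 1), r(3))) + t(13, 7) = √(31 + (13 + 7*√(-4 + 3²))) + (-10 + 13) = √(31 + (13 + 7*√(-4 + 9))) + 3 = √(31 + (13 + 7*√5)) + 3 = √(44 + 7*√5) + 3 = 3 + √(44 + 7*√5)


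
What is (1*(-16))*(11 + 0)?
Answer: -176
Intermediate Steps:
(1*(-16))*(11 + 0) = -16*11 = -176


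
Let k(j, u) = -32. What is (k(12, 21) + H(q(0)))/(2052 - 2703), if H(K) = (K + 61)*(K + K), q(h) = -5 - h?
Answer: 592/651 ≈ 0.90937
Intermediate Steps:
H(K) = 2*K*(61 + K) (H(K) = (61 + K)*(2*K) = 2*K*(61 + K))
(k(12, 21) + H(q(0)))/(2052 - 2703) = (-32 + 2*(-5 - 1*0)*(61 + (-5 - 1*0)))/(2052 - 2703) = (-32 + 2*(-5 + 0)*(61 + (-5 + 0)))/(-651) = (-32 + 2*(-5)*(61 - 5))*(-1/651) = (-32 + 2*(-5)*56)*(-1/651) = (-32 - 560)*(-1/651) = -592*(-1/651) = 592/651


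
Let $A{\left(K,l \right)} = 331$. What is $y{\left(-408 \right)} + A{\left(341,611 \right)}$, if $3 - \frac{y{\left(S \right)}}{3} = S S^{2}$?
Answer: $203752276$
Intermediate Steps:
$y{\left(S \right)} = 9 - 3 S^{3}$ ($y{\left(S \right)} = 9 - 3 S S^{2} = 9 - 3 S^{3}$)
$y{\left(-408 \right)} + A{\left(341,611 \right)} = \left(9 - 3 \left(-408\right)^{3}\right) + 331 = \left(9 - -203751936\right) + 331 = \left(9 + 203751936\right) + 331 = 203751945 + 331 = 203752276$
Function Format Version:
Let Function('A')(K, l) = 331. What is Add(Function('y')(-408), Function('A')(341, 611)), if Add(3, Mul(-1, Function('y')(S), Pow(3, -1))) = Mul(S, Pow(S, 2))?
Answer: 203752276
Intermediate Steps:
Function('y')(S) = Add(9, Mul(-3, Pow(S, 3))) (Function('y')(S) = Add(9, Mul(-3, Mul(S, Pow(S, 2)))) = Add(9, Mul(-3, Pow(S, 3))))
Add(Function('y')(-408), Function('A')(341, 611)) = Add(Add(9, Mul(-3, Pow(-408, 3))), 331) = Add(Add(9, Mul(-3, -67917312)), 331) = Add(Add(9, 203751936), 331) = Add(203751945, 331) = 203752276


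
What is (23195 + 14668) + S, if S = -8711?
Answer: 29152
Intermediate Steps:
(23195 + 14668) + S = (23195 + 14668) - 8711 = 37863 - 8711 = 29152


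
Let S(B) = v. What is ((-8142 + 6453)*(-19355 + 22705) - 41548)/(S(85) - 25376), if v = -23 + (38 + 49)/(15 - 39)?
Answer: 45597584/203221 ≈ 224.37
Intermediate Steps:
v = -213/8 (v = -23 + 87/(-24) = -23 + 87*(-1/24) = -23 - 29/8 = -213/8 ≈ -26.625)
S(B) = -213/8
((-8142 + 6453)*(-19355 + 22705) - 41548)/(S(85) - 25376) = ((-8142 + 6453)*(-19355 + 22705) - 41548)/(-213/8 - 25376) = (-1689*3350 - 41548)/(-203221/8) = (-5658150 - 41548)*(-8/203221) = -5699698*(-8/203221) = 45597584/203221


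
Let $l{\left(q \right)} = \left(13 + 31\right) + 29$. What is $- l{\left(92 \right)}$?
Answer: $-73$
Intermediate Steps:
$l{\left(q \right)} = 73$ ($l{\left(q \right)} = 44 + 29 = 73$)
$- l{\left(92 \right)} = \left(-1\right) 73 = -73$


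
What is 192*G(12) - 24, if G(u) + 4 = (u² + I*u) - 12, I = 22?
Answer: 75240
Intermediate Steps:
G(u) = -16 + u² + 22*u (G(u) = -4 + ((u² + 22*u) - 12) = -4 + (-12 + u² + 22*u) = -16 + u² + 22*u)
192*G(12) - 24 = 192*(-16 + 12² + 22*12) - 24 = 192*(-16 + 144 + 264) - 24 = 192*392 - 24 = 75264 - 24 = 75240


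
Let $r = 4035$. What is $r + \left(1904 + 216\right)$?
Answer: $6155$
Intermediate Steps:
$r + \left(1904 + 216\right) = 4035 + \left(1904 + 216\right) = 4035 + 2120 = 6155$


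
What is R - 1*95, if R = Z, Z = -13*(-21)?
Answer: 178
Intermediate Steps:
Z = 273
R = 273
R - 1*95 = 273 - 1*95 = 273 - 95 = 178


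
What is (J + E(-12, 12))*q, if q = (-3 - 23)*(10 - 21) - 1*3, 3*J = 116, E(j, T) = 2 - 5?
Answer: 30281/3 ≈ 10094.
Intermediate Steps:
E(j, T) = -3
J = 116/3 (J = (1/3)*116 = 116/3 ≈ 38.667)
q = 283 (q = -26*(-11) - 3 = 286 - 3 = 283)
(J + E(-12, 12))*q = (116/3 - 3)*283 = (107/3)*283 = 30281/3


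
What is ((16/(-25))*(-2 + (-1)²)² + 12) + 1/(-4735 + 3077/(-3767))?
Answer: 5066415273/445995550 ≈ 11.360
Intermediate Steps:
((16/(-25))*(-2 + (-1)²)² + 12) + 1/(-4735 + 3077/(-3767)) = ((16*(-1/25))*(-2 + 1)² + 12) + 1/(-4735 + 3077*(-1/3767)) = (-16/25*(-1)² + 12) + 1/(-4735 - 3077/3767) = (-16/25*1 + 12) + 1/(-17839822/3767) = (-16/25 + 12) - 3767/17839822 = 284/25 - 3767/17839822 = 5066415273/445995550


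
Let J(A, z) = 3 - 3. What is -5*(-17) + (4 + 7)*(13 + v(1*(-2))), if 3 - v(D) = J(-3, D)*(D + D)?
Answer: 261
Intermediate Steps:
J(A, z) = 0
v(D) = 3 (v(D) = 3 - 0*(D + D) = 3 - 0*2*D = 3 - 1*0 = 3 + 0 = 3)
-5*(-17) + (4 + 7)*(13 + v(1*(-2))) = -5*(-17) + (4 + 7)*(13 + 3) = 85 + 11*16 = 85 + 176 = 261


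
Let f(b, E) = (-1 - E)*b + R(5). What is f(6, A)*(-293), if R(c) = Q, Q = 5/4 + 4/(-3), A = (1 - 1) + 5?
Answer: 126869/12 ≈ 10572.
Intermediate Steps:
A = 5 (A = 0 + 5 = 5)
Q = -1/12 (Q = 5*(1/4) + 4*(-1/3) = 5/4 - 4/3 = -1/12 ≈ -0.083333)
R(c) = -1/12
f(b, E) = -1/12 + b*(-1 - E) (f(b, E) = (-1 - E)*b - 1/12 = b*(-1 - E) - 1/12 = -1/12 + b*(-1 - E))
f(6, A)*(-293) = (-1/12 - 1*6 - 1*5*6)*(-293) = (-1/12 - 6 - 30)*(-293) = -433/12*(-293) = 126869/12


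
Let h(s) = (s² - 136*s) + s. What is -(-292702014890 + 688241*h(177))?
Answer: 287585631296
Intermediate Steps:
h(s) = s² - 135*s
-(-292702014890 + 688241*h(177)) = -(-292702014890 + 121818657*(-135 + 177)) = -688241/(1/(177*42 - 425290)) = -688241/(1/(7434 - 425290)) = -688241/(1/(-417856)) = -688241/(-1/417856) = -688241*(-417856) = 287585631296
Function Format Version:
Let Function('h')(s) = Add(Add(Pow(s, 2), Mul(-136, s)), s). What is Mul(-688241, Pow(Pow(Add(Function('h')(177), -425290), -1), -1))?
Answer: 287585631296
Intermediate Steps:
Function('h')(s) = Add(Pow(s, 2), Mul(-135, s))
Mul(-688241, Pow(Pow(Add(Function('h')(177), -425290), -1), -1)) = Mul(-688241, Pow(Pow(Add(Mul(177, Add(-135, 177)), -425290), -1), -1)) = Mul(-688241, Pow(Pow(Add(Mul(177, 42), -425290), -1), -1)) = Mul(-688241, Pow(Pow(Add(7434, -425290), -1), -1)) = Mul(-688241, Pow(Pow(-417856, -1), -1)) = Mul(-688241, Pow(Rational(-1, 417856), -1)) = Mul(-688241, -417856) = 287585631296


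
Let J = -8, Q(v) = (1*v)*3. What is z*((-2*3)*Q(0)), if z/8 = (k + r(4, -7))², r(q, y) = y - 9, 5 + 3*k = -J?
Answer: 0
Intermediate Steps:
Q(v) = 3*v (Q(v) = v*3 = 3*v)
k = 1 (k = -5/3 + (-1*(-8))/3 = -5/3 + (⅓)*8 = -5/3 + 8/3 = 1)
r(q, y) = -9 + y
z = 1800 (z = 8*(1 + (-9 - 7))² = 8*(1 - 16)² = 8*(-15)² = 8*225 = 1800)
z*((-2*3)*Q(0)) = 1800*((-2*3)*(3*0)) = 1800*(-6*0) = 1800*0 = 0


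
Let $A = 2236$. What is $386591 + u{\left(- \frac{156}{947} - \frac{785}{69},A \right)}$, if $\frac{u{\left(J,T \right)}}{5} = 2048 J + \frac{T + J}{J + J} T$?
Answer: $- \frac{39865867975252003}{49279011537} \approx -8.0898 \cdot 10^{5}$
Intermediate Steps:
$u{\left(J,T \right)} = 10240 J + \frac{5 T \left(J + T\right)}{2 J}$ ($u{\left(J,T \right)} = 5 \left(2048 J + \frac{T + J}{J + J} T\right) = 5 \left(2048 J + \frac{J + T}{2 J} T\right) = 5 \left(2048 J + \frac{T \left(J + T\right)}{2 J}\right) = 10240 J + \frac{5 T \left(J + T\right)}{2 J}$)
$386591 + u{\left(- \frac{156}{947} - \frac{785}{69},A \right)} = 386591 + \frac{5 \left(2236^{2} + \left(- \frac{156}{947} - \frac{785}{69}\right) \left(2236 + 4096 \left(- \frac{156}{947} - \frac{785}{69}\right)\right)\right)}{2 \left(- \frac{156}{947} - \frac{785}{69}\right)} = 386591 + \frac{5 \left(4999696 + \left(\left(-156\right) \frac{1}{947} - \frac{785}{69}\right) \left(2236 + 4096 \left(\left(-156\right) \frac{1}{947} - \frac{785}{69}\right)\right)\right)}{2 \left(\left(-156\right) \frac{1}{947} - \frac{785}{69}\right)} = 386591 + \frac{5 \left(4999696 + \left(- \frac{156}{947} - \frac{785}{69}\right) \left(2236 + 4096 \left(- \frac{156}{947} - \frac{785}{69}\right)\right)\right)}{2 \left(- \frac{156}{947} - \frac{785}{69}\right)} = 386591 + \frac{5 \left(4999696 - \frac{754159 \left(2236 + 4096 \left(- \frac{754159}{65343}\right)\right)}{65343}\right)}{2 \left(- \frac{754159}{65343}\right)} = 386591 + \frac{5}{2} \left(- \frac{65343}{754159}\right) \left(4999696 - \frac{754159 \left(2236 - \frac{3089035264}{65343}\right)}{65343}\right) = 386591 + \frac{5}{2} \left(- \frac{65343}{754159}\right) \left(4999696 - - \frac{2219435875866244}{4269707649}\right) = 386591 + \frac{5}{2} \left(- \frac{65343}{754159}\right) \left(4999696 + \frac{2219435875866244}{4269707649}\right) = 386591 + \frac{5}{2} \left(- \frac{65343}{754159}\right) \frac{23566676129740948}{4269707649} = 386591 - \frac{58916690324352370}{49279011537} = - \frac{39865867975252003}{49279011537}$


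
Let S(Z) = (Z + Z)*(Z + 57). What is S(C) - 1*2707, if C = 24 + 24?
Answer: 7373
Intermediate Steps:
C = 48
S(Z) = 2*Z*(57 + Z) (S(Z) = (2*Z)*(57 + Z) = 2*Z*(57 + Z))
S(C) - 1*2707 = 2*48*(57 + 48) - 1*2707 = 2*48*105 - 2707 = 10080 - 2707 = 7373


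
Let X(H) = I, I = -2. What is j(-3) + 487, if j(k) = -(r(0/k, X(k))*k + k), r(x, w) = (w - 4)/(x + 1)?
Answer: 472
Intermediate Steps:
X(H) = -2
r(x, w) = (-4 + w)/(1 + x)
j(k) = 5*k (j(k) = -(((-4 - 2)/(1 + 0/k))*k + k) = -((-6/(1 + 0))*k + k) = -((-6/1)*k + k) = -((1*(-6))*k + k) = -(-6*k + k) = -(-5)*k = 5*k)
j(-3) + 487 = 5*(-3) + 487 = -15 + 487 = 472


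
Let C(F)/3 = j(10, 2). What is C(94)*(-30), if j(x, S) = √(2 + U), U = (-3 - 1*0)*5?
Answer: -90*I*√13 ≈ -324.5*I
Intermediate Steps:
U = -15 (U = (-3 + 0)*5 = -3*5 = -15)
j(x, S) = I*√13 (j(x, S) = √(2 - 15) = √(-13) = I*√13)
C(F) = 3*I*√13 (C(F) = 3*(I*√13) = 3*I*√13)
C(94)*(-30) = (3*I*√13)*(-30) = -90*I*√13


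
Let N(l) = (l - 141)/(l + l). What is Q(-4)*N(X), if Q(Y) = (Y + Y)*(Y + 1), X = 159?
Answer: 72/53 ≈ 1.3585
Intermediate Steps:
N(l) = (-141 + l)/(2*l) (N(l) = (-141 + l)/((2*l)) = (-141 + l)*(1/(2*l)) = (-141 + l)/(2*l))
Q(Y) = 2*Y*(1 + Y) (Q(Y) = (2*Y)*(1 + Y) = 2*Y*(1 + Y))
Q(-4)*N(X) = (2*(-4)*(1 - 4))*((½)*(-141 + 159)/159) = (2*(-4)*(-3))*((½)*(1/159)*18) = 24*(3/53) = 72/53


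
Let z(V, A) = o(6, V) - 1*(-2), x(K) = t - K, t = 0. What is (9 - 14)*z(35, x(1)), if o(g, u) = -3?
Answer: 5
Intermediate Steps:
x(K) = -K (x(K) = 0 - K = -K)
z(V, A) = -1 (z(V, A) = -3 - 1*(-2) = -3 + 2 = -1)
(9 - 14)*z(35, x(1)) = (9 - 14)*(-1) = -5*(-1) = 5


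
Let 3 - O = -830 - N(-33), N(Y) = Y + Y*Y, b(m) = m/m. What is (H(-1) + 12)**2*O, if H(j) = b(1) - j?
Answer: 370244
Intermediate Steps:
b(m) = 1
N(Y) = Y + Y**2
H(j) = 1 - j
O = 1889 (O = 3 - (-830 - (-33)*(1 - 33)) = 3 - (-830 - (-33)*(-32)) = 3 - (-830 - 1*1056) = 3 - (-830 - 1056) = 3 - 1*(-1886) = 3 + 1886 = 1889)
(H(-1) + 12)**2*O = ((1 - 1*(-1)) + 12)**2*1889 = ((1 + 1) + 12)**2*1889 = (2 + 12)**2*1889 = 14**2*1889 = 196*1889 = 370244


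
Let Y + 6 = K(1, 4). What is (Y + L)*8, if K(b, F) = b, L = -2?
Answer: -56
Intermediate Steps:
Y = -5 (Y = -6 + 1 = -5)
(Y + L)*8 = (-5 - 2)*8 = -7*8 = -56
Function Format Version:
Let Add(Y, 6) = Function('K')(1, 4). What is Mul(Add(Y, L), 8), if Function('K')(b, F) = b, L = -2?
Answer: -56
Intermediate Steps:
Y = -5 (Y = Add(-6, 1) = -5)
Mul(Add(Y, L), 8) = Mul(Add(-5, -2), 8) = Mul(-7, 8) = -56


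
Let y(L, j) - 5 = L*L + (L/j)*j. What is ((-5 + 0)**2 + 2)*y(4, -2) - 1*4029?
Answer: -3354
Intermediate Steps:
y(L, j) = 5 + L + L**2 (y(L, j) = 5 + (L*L + (L/j)*j) = 5 + (L**2 + L) = 5 + (L + L**2) = 5 + L + L**2)
((-5 + 0)**2 + 2)*y(4, -2) - 1*4029 = ((-5 + 0)**2 + 2)*(5 + 4 + 4**2) - 1*4029 = ((-5)**2 + 2)*(5 + 4 + 16) - 4029 = (25 + 2)*25 - 4029 = 27*25 - 4029 = 675 - 4029 = -3354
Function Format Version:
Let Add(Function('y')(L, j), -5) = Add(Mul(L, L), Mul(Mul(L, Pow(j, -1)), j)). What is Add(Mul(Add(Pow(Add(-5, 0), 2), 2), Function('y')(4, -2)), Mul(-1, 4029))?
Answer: -3354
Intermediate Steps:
Function('y')(L, j) = Add(5, L, Pow(L, 2)) (Function('y')(L, j) = Add(5, Add(Mul(L, L), Mul(Mul(L, Pow(j, -1)), j))) = Add(5, Add(Pow(L, 2), L)) = Add(5, Add(L, Pow(L, 2))) = Add(5, L, Pow(L, 2)))
Add(Mul(Add(Pow(Add(-5, 0), 2), 2), Function('y')(4, -2)), Mul(-1, 4029)) = Add(Mul(Add(Pow(Add(-5, 0), 2), 2), Add(5, 4, Pow(4, 2))), Mul(-1, 4029)) = Add(Mul(Add(Pow(-5, 2), 2), Add(5, 4, 16)), -4029) = Add(Mul(Add(25, 2), 25), -4029) = Add(Mul(27, 25), -4029) = Add(675, -4029) = -3354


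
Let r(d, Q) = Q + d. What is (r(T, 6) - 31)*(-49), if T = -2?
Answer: 1323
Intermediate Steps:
(r(T, 6) - 31)*(-49) = ((6 - 2) - 31)*(-49) = (4 - 31)*(-49) = -27*(-49) = 1323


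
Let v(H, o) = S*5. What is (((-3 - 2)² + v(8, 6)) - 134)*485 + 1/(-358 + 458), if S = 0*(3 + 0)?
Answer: -5286499/100 ≈ -52865.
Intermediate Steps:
S = 0 (S = 0*3 = 0)
v(H, o) = 0 (v(H, o) = 0*5 = 0)
(((-3 - 2)² + v(8, 6)) - 134)*485 + 1/(-358 + 458) = (((-3 - 2)² + 0) - 134)*485 + 1/(-358 + 458) = (((-5)² + 0) - 134)*485 + 1/100 = ((25 + 0) - 134)*485 + 1/100 = (25 - 134)*485 + 1/100 = -109*485 + 1/100 = -52865 + 1/100 = -5286499/100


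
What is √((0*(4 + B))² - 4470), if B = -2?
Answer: I*√4470 ≈ 66.858*I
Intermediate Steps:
√((0*(4 + B))² - 4470) = √((0*(4 - 2))² - 4470) = √((0*2)² - 4470) = √(0² - 4470) = √(0 - 4470) = √(-4470) = I*√4470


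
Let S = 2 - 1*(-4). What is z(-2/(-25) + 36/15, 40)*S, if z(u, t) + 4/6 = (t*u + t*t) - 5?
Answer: 50806/5 ≈ 10161.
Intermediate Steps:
S = 6 (S = 2 + 4 = 6)
z(u, t) = -17/3 + t**2 + t*u (z(u, t) = -2/3 + ((t*u + t*t) - 5) = -2/3 + ((t*u + t**2) - 5) = -2/3 + ((t**2 + t*u) - 5) = -2/3 + (-5 + t**2 + t*u) = -17/3 + t**2 + t*u)
z(-2/(-25) + 36/15, 40)*S = (-17/3 + 40**2 + 40*(-2/(-25) + 36/15))*6 = (-17/3 + 1600 + 40*(-2*(-1/25) + 36*(1/15)))*6 = (-17/3 + 1600 + 40*(2/25 + 12/5))*6 = (-17/3 + 1600 + 40*(62/25))*6 = (-17/3 + 1600 + 496/5)*6 = (25403/15)*6 = 50806/5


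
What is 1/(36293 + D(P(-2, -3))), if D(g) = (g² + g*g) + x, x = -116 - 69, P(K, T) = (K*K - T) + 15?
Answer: 1/37076 ≈ 2.6972e-5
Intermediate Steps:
P(K, T) = 15 + K² - T (P(K, T) = (K² - T) + 15 = 15 + K² - T)
x = -185
D(g) = -185 + 2*g² (D(g) = (g² + g*g) - 185 = (g² + g²) - 185 = 2*g² - 185 = -185 + 2*g²)
1/(36293 + D(P(-2, -3))) = 1/(36293 + (-185 + 2*(15 + (-2)² - 1*(-3))²)) = 1/(36293 + (-185 + 2*(15 + 4 + 3)²)) = 1/(36293 + (-185 + 2*22²)) = 1/(36293 + (-185 + 2*484)) = 1/(36293 + (-185 + 968)) = 1/(36293 + 783) = 1/37076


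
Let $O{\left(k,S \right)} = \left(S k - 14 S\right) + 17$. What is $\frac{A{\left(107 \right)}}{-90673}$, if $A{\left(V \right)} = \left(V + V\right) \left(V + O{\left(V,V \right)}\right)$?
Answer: $- \frac{2156050}{90673} \approx -23.778$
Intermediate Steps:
$O{\left(k,S \right)} = 17 - 14 S + S k$ ($O{\left(k,S \right)} = \left(- 14 S + S k\right) + 17 = 17 - 14 S + S k$)
$A{\left(V \right)} = 2 V \left(17 + V^{2} - 13 V\right)$ ($A{\left(V \right)} = \left(V + V\right) \left(V + \left(17 - 14 V + V V\right)\right) = 2 V \left(V + \left(17 - 14 V + V^{2}\right)\right) = 2 V \left(V + \left(17 + V^{2} - 14 V\right)\right) = 2 V \left(17 + V^{2} - 13 V\right)$)
$\frac{A{\left(107 \right)}}{-90673} = \frac{2 \cdot 107 \left(17 + 107^{2} - 1391\right)}{-90673} = 2 \cdot 107 \left(17 + 11449 - 1391\right) \left(- \frac{1}{90673}\right) = 2 \cdot 107 \cdot 10075 \left(- \frac{1}{90673}\right) = 2156050 \left(- \frac{1}{90673}\right) = - \frac{2156050}{90673}$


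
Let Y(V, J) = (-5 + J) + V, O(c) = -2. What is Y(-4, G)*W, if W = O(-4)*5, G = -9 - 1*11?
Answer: 290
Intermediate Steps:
G = -20 (G = -9 - 11 = -20)
W = -10 (W = -2*5 = -10)
Y(V, J) = -5 + J + V
Y(-4, G)*W = (-5 - 20 - 4)*(-10) = -29*(-10) = 290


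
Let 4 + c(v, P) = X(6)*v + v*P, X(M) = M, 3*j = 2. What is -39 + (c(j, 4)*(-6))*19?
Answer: -343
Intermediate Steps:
j = ⅔ (j = (⅓)*2 = ⅔ ≈ 0.66667)
c(v, P) = -4 + 6*v + P*v (c(v, P) = -4 + (6*v + v*P) = -4 + (6*v + P*v) = -4 + 6*v + P*v)
-39 + (c(j, 4)*(-6))*19 = -39 + ((-4 + 6*(⅔) + 4*(⅔))*(-6))*19 = -39 + ((-4 + 4 + 8/3)*(-6))*19 = -39 + ((8/3)*(-6))*19 = -39 - 16*19 = -39 - 304 = -343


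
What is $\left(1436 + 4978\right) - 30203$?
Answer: $-23789$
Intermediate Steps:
$\left(1436 + 4978\right) - 30203 = 6414 - 30203 = -23789$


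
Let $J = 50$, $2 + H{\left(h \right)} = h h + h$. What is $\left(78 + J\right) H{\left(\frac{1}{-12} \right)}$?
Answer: $- \frac{2392}{9} \approx -265.78$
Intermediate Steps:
$H{\left(h \right)} = -2 + h + h^{2}$ ($H{\left(h \right)} = -2 + \left(h h + h\right) = -2 + \left(h^{2} + h\right) = -2 + \left(h + h^{2}\right) = -2 + h + h^{2}$)
$\left(78 + J\right) H{\left(\frac{1}{-12} \right)} = \left(78 + 50\right) \left(-2 + \frac{1}{-12} + \left(\frac{1}{-12}\right)^{2}\right) = 128 \left(-2 - \frac{1}{12} + \left(- \frac{1}{12}\right)^{2}\right) = 128 \left(-2 - \frac{1}{12} + \frac{1}{144}\right) = 128 \left(- \frac{299}{144}\right) = - \frac{2392}{9}$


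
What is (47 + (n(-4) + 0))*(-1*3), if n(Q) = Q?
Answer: -129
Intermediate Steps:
(47 + (n(-4) + 0))*(-1*3) = (47 + (-4 + 0))*(-1*3) = (47 - 4)*(-3) = 43*(-3) = -129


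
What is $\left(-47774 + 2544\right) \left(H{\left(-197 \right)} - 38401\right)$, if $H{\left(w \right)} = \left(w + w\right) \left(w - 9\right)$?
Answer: $-1934170490$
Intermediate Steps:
$H{\left(w \right)} = 2 w \left(-9 + w\right)$
$\left(-47774 + 2544\right) \left(H{\left(-197 \right)} - 38401\right) = \left(-47774 + 2544\right) \left(2 \left(-197\right) \left(-9 - 197\right) - 38401\right) = - 45230 \left(2 \left(-197\right) \left(-206\right) - 38401\right) = - 45230 \left(81164 - 38401\right) = \left(-45230\right) 42763 = -1934170490$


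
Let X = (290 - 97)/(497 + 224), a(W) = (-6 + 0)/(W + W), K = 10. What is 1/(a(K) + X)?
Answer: -7210/233 ≈ -30.944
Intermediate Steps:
a(W) = -3/W (a(W) = -6*1/(2*W) = -3/W)
X = 193/721 ≈ 0.26768
1/(a(K) + X) = 1/(-3/10 + 193/721) = 1/(-233/7210) = -7210/233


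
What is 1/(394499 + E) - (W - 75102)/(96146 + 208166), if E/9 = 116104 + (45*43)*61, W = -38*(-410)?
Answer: 37227366953/190328136500 ≈ 0.19560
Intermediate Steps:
W = 15580
E = 2107251 (E = 9*(116104 + (45*43)*61) = 9*(116104 + 1935*61) = 9*(116104 + 118035) = 9*234139 = 2107251)
1/(394499 + E) - (W - 75102)/(96146 + 208166) = 1/(394499 + 2107251) - (15580 - 75102)/(96146 + 208166) = 1/2501750 - (-59522)/304312 = 1/2501750 - 1*(-29761/152156) = 1/2501750 + 29761/152156 = 37227366953/190328136500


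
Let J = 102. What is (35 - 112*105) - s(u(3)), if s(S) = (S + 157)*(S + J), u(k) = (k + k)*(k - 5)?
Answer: -24775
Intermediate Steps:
u(k) = 2*k*(-5 + k) (u(k) = (2*k)*(-5 + k) = 2*k*(-5 + k))
s(S) = (102 + S)*(157 + S) (s(S) = (S + 157)*(S + 102) = (157 + S)*(102 + S) = (102 + S)*(157 + S))
(35 - 112*105) - s(u(3)) = (35 - 112*105) - (16014 + (2*3*(-5 + 3))**2 + 259*(2*3*(-5 + 3))) = (35 - 11760) - (16014 + (2*3*(-2))**2 + 259*(2*3*(-2))) = -11725 - (16014 + (-12)**2 + 259*(-12)) = -11725 - (16014 + 144 - 3108) = -11725 - 1*13050 = -11725 - 13050 = -24775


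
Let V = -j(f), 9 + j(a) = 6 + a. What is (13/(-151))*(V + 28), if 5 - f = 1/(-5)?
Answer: -1677/755 ≈ -2.2212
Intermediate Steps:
f = 26/5 (f = 5 - 1/(-5) = 5 - 1*(-1/5) = 5 + 1/5 = 26/5 ≈ 5.2000)
j(a) = -3 + a (j(a) = -9 + (6 + a) = -3 + a)
V = -11/5 (V = -(-3 + 26/5) = -1*11/5 = -11/5 ≈ -2.2000)
(13/(-151))*(V + 28) = (13/(-151))*(-11/5 + 28) = (13*(-1/151))*(129/5) = -13/151*129/5 = -1677/755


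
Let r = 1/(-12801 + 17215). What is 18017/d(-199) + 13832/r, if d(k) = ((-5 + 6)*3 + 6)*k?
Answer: 109348498351/1791 ≈ 6.1054e+7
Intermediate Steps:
r = 1/4414 ≈ 0.00022655
d(k) = 9*k (d(k) = (1*3 + 6)*k = (3 + 6)*k = 9*k)
18017/d(-199) + 13832/r = 18017/((9*(-199))) + 13832/(1/4414) = 18017/(-1791) + 13832*4414 = 18017*(-1/1791) + 61054448 = -18017/1791 + 61054448 = 109348498351/1791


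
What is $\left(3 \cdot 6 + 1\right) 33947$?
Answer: $644993$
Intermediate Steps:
$\left(3 \cdot 6 + 1\right) 33947 = \left(18 + 1\right) 33947 = 19 \cdot 33947 = 644993$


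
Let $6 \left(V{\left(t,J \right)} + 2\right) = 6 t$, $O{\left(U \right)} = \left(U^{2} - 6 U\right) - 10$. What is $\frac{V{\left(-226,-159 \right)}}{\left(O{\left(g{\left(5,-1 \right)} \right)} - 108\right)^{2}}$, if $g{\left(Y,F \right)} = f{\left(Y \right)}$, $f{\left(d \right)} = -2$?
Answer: $- \frac{19}{867} \approx -0.021915$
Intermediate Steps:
$g{\left(Y,F \right)} = -2$
$O{\left(U \right)} = -10 + U^{2} - 6 U$
$V{\left(t,J \right)} = -2 + t$ ($V{\left(t,J \right)} = -2 + \frac{6 t}{6} = -2 + t$)
$\frac{V{\left(-226,-159 \right)}}{\left(O{\left(g{\left(5,-1 \right)} \right)} - 108\right)^{2}} = \frac{-2 - 226}{\left(\left(-10 + \left(-2\right)^{2} - -12\right) - 108\right)^{2}} = - \frac{228}{\left(\left(-10 + 4 + 12\right) - 108\right)^{2}} = - \frac{228}{\left(6 - 108\right)^{2}} = - \frac{228}{\left(-102\right)^{2}} = - \frac{228}{10404} = \left(-228\right) \frac{1}{10404} = - \frac{19}{867}$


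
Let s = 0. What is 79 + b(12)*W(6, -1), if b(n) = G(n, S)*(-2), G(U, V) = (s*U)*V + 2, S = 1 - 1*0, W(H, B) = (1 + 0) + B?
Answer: 79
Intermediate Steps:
W(H, B) = 1 + B
S = 1 (S = 1 + 0 = 1)
G(U, V) = 2 (G(U, V) = (0*U)*V + 2 = 0*V + 2 = 0 + 2 = 2)
b(n) = -4 (b(n) = 2*(-2) = -4)
79 + b(12)*W(6, -1) = 79 - 4*(1 - 1) = 79 - 4*0 = 79 + 0 = 79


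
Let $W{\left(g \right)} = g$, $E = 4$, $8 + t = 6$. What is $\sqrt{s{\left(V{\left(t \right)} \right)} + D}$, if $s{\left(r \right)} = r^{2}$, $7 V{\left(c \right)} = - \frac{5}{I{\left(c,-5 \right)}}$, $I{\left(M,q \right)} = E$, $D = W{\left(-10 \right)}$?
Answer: $\frac{i \sqrt{7815}}{28} \approx 3.1572 i$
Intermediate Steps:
$t = -2$ ($t = -8 + 6 = -2$)
$D = -10$
$I{\left(M,q \right)} = 4$
$V{\left(c \right)} = - \frac{5}{28}$ ($V{\left(c \right)} = \frac{\left(-5\right) \frac{1}{4}}{7} = \frac{1}{7} \left(- \frac{5}{4}\right) = - \frac{5}{28}$)
$\sqrt{s{\left(V{\left(t \right)} \right)} + D} = \sqrt{\left(- \frac{5}{28}\right)^{2} - 10} = \sqrt{\frac{25}{784} - 10} = \sqrt{- \frac{7815}{784}} = \frac{i \sqrt{7815}}{28}$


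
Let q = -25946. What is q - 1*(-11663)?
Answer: -14283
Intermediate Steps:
q - 1*(-11663) = -25946 - 1*(-11663) = -25946 + 11663 = -14283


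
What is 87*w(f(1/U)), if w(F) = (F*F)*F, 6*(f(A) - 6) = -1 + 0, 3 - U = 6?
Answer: 1243375/72 ≈ 17269.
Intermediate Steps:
U = -3 (U = 3 - 1*6 = 3 - 6 = -3)
f(A) = 35/6 (f(A) = 6 + (-1 + 0)/6 = 6 + (⅙)*(-1) = 6 - ⅙ = 35/6)
w(F) = F³ (w(F) = F²*F = F³)
87*w(f(1/U)) = 87*(35/6)³ = 87*(42875/216) = 1243375/72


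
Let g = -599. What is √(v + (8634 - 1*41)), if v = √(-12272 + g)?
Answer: √(8593 + I*√12871) ≈ 92.7 + 0.6119*I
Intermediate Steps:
v = I*√12871 (v = √(-12272 - 599) = √(-12871) = I*√12871 ≈ 113.45*I)
√(v + (8634 - 1*41)) = √(I*√12871 + (8634 - 1*41)) = √(I*√12871 + (8634 - 41)) = √(I*√12871 + 8593) = √(8593 + I*√12871)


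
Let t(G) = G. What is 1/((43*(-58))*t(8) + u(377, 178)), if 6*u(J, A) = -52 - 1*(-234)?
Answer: -3/59765 ≈ -5.0197e-5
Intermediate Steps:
u(J, A) = 91/3 (u(J, A) = (-52 - 1*(-234))/6 = (-52 + 234)/6 = (⅙)*182 = 91/3)
1/((43*(-58))*t(8) + u(377, 178)) = 1/((43*(-58))*8 + 91/3) = 1/(-2494*8 + 91/3) = 1/(-19952 + 91/3) = 1/(-59765/3) = -3/59765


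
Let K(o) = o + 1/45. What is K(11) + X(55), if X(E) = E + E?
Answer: 5446/45 ≈ 121.02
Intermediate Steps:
X(E) = 2*E
K(o) = 1/45 + o (K(o) = o + 1/45 = 1/45 + o)
K(11) + X(55) = (1/45 + 11) + 2*55 = 496/45 + 110 = 5446/45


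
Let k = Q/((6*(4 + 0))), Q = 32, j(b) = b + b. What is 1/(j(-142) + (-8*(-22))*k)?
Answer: -3/148 ≈ -0.020270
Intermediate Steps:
j(b) = 2*b
k = 4/3 (k = 32/((6*(4 + 0))) = 32/((6*4)) = 32/24 = 32*(1/24) = 4/3 ≈ 1.3333)
1/(j(-142) + (-8*(-22))*k) = 1/(2*(-142) - 8*(-22)*(4/3)) = 1/(-284 + 176*(4/3)) = 1/(-284 + 704/3) = 1/(-148/3) = -3/148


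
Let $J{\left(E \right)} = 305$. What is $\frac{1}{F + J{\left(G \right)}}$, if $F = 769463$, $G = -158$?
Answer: $\frac{1}{769768} \approx 1.2991 \cdot 10^{-6}$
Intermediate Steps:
$\frac{1}{F + J{\left(G \right)}} = \frac{1}{769463 + 305} = \frac{1}{769768}$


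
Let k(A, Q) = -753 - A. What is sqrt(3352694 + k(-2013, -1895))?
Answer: sqrt(3353954) ≈ 1831.4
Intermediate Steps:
sqrt(3352694 + k(-2013, -1895)) = sqrt(3352694 + (-753 - 1*(-2013))) = sqrt(3352694 + (-753 + 2013)) = sqrt(3352694 + 1260) = sqrt(3353954)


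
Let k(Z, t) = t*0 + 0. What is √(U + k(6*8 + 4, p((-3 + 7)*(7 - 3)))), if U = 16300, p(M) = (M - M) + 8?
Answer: 10*√163 ≈ 127.67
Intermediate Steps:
p(M) = 8 (p(M) = 0 + 8 = 8)
k(Z, t) = 0 (k(Z, t) = 0 + 0 = 0)
√(U + k(6*8 + 4, p((-3 + 7)*(7 - 3)))) = √(16300 + 0) = √16300 = 10*√163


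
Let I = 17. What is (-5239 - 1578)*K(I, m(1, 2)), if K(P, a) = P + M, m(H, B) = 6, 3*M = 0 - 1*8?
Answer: -293131/3 ≈ -97710.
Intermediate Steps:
M = -8/3 (M = (0 - 1*8)/3 = (0 - 8)/3 = (⅓)*(-8) = -8/3 ≈ -2.6667)
K(P, a) = -8/3 + P (K(P, a) = P - 8/3 = -8/3 + P)
(-5239 - 1578)*K(I, m(1, 2)) = (-5239 - 1578)*(-8/3 + 17) = -6817*43/3 = -293131/3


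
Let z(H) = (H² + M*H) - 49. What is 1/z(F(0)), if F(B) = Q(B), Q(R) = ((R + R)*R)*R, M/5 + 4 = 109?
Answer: -1/49 ≈ -0.020408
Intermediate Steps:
M = 525 (M = -20 + 5*109 = -20 + 545 = 525)
Q(R) = 2*R³ (Q(R) = ((2*R)*R)*R = (2*R²)*R = 2*R³)
F(B) = 2*B³
z(H) = -49 + H² + 525*H (z(H) = (H² + 525*H) - 49 = -49 + H² + 525*H)
1/z(F(0)) = 1/(-49 + (2*0³)² + 525*(2*0³)) = 1/(-49 + (2*0)² + 525*(2*0)) = 1/(-49 + 0² + 525*0) = 1/(-49 + 0 + 0) = 1/(-49) = -1/49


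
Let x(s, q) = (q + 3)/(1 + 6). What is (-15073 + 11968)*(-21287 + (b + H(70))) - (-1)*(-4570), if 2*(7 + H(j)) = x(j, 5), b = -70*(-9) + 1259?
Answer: 421723265/7 ≈ 6.0246e+7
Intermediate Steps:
x(s, q) = 3/7 + q/7 (x(s, q) = (3 + q)/7 = (3 + q)*(⅐) = 3/7 + q/7)
b = 1889 (b = 630 + 1259 = 1889)
H(j) = -45/7 (H(j) = -7 + (3/7 + (⅐)*5)/2 = -7 + (3/7 + 5/7)/2 = -7 + (½)*(8/7) = -7 + 4/7 = -45/7)
(-15073 + 11968)*(-21287 + (b + H(70))) - (-1)*(-4570) = (-15073 + 11968)*(-21287 + (1889 - 45/7)) - (-1)*(-4570) = -3105*(-21287 + 13178/7) - 1*4570 = -3105*(-135831/7) - 4570 = 421755255/7 - 4570 = 421723265/7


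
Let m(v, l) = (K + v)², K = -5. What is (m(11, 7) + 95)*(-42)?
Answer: -5502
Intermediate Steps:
m(v, l) = (-5 + v)²
(m(11, 7) + 95)*(-42) = ((-5 + 11)² + 95)*(-42) = (6² + 95)*(-42) = (36 + 95)*(-42) = 131*(-42) = -5502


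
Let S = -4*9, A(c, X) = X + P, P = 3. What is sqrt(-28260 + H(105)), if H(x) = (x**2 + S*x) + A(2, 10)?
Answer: I*sqrt(21002) ≈ 144.92*I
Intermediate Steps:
A(c, X) = 3 + X (A(c, X) = X + 3 = 3 + X)
S = -36
H(x) = 13 + x**2 - 36*x (H(x) = (x**2 - 36*x) + (3 + 10) = (x**2 - 36*x) + 13 = 13 + x**2 - 36*x)
sqrt(-28260 + H(105)) = sqrt(-28260 + (13 + 105**2 - 36*105)) = sqrt(-28260 + (13 + 11025 - 3780)) = sqrt(-28260 + 7258) = sqrt(-21002) = I*sqrt(21002)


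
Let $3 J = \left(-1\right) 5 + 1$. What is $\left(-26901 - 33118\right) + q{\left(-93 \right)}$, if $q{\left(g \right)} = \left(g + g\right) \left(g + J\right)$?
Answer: $-42473$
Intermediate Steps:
$J = - \frac{4}{3}$ ($J = \frac{\left(-1\right) 5 + 1}{3} = \frac{-5 + 1}{3} = \frac{1}{3} \left(-4\right) = - \frac{4}{3} \approx -1.3333$)
$q{\left(g \right)} = 2 g \left(- \frac{4}{3} + g\right)$ ($q{\left(g \right)} = \left(g + g\right) \left(g - \frac{4}{3}\right) = 2 g \left(- \frac{4}{3} + g\right)$)
$\left(-26901 - 33118\right) + q{\left(-93 \right)} = \left(-26901 - 33118\right) + \frac{2}{3} \left(-93\right) \left(-4 + 3 \left(-93\right)\right) = -60019 + \frac{2}{3} \left(-93\right) \left(-4 - 279\right) = -60019 + \frac{2}{3} \left(-93\right) \left(-283\right) = -60019 + 17546 = -42473$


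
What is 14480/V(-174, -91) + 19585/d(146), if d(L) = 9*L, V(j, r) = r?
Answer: -17244485/119574 ≈ -144.22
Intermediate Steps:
14480/V(-174, -91) + 19585/d(146) = 14480/(-91) + 19585/((9*146)) = 14480*(-1/91) + 19585/1314 = -14480/91 + 19585*(1/1314) = -14480/91 + 19585/1314 = -17244485/119574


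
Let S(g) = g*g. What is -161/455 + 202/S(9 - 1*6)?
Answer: 12923/585 ≈ 22.091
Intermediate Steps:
S(g) = g²
-161/455 + 202/S(9 - 1*6) = -161/455 + 202/((9 - 1*6)²) = -161*1/455 + 202/((9 - 6)²) = -23/65 + 202/(3²) = -23/65 + 202/9 = 12923/585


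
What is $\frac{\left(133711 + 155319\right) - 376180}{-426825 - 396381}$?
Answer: $\frac{14525}{137201} \approx 0.10587$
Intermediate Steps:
$\frac{\left(133711 + 155319\right) - 376180}{-426825 - 396381} = \frac{289030 - 376180}{-823206} = \left(-87150\right) \left(- \frac{1}{823206}\right) = \frac{14525}{137201}$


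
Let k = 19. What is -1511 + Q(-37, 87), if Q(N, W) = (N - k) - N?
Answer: -1530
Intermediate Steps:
Q(N, W) = -19 (Q(N, W) = (N - 1*19) - N = (N - 19) - N = (-19 + N) - N = -19)
-1511 + Q(-37, 87) = -1511 - 19 = -1530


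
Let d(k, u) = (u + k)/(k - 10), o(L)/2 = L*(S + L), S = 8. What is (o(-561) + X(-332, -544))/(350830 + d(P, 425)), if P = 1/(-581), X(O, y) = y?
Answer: 600394457/339737701 ≈ 1.7672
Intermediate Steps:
o(L) = 2*L*(8 + L) (o(L) = 2*(L*(8 + L)) = 2*L*(8 + L))
P = -1/581 ≈ -0.0017212
d(k, u) = (k + u)/(-10 + k)
(o(-561) + X(-332, -544))/(350830 + d(P, 425)) = (2*(-561)*(8 - 561) - 544)/(350830 + (-1/581 + 425)/(-10 - 1/581)) = (2*(-561)*(-553) - 544)/(350830 + (246924/581)/(-5811/581)) = (620466 - 544)/(350830 - 581/5811*246924/581) = 619922/(350830 - 82308/1937) = 619922/(679475402/1937) = 619922*(1937/679475402) = 600394457/339737701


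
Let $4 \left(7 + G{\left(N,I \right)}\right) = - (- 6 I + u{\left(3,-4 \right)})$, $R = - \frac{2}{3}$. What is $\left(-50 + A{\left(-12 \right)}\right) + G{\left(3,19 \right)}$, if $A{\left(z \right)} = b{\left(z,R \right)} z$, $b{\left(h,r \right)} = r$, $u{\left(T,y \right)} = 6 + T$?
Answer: $- \frac{91}{4} \approx -22.75$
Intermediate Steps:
$R = - \frac{2}{3}$ ($R = \left(-2\right) \frac{1}{3} = - \frac{2}{3} \approx -0.66667$)
$A{\left(z \right)} = - \frac{2 z}{3}$
$G{\left(N,I \right)} = - \frac{37}{4} + \frac{3 I}{2}$ ($G{\left(N,I \right)} = -7 + \frac{\left(-1\right) \left(- 6 I + \left(6 + 3\right)\right)}{4} = -7 + \frac{\left(-1\right) \left(- 6 I + 9\right)}{4} = -7 + \frac{\left(-1\right) \left(9 - 6 I\right)}{4} = -7 + \frac{-9 + 6 I}{4} = -7 + \left(- \frac{9}{4} + \frac{3 I}{2}\right) = - \frac{37}{4} + \frac{3 I}{2}$)
$\left(-50 + A{\left(-12 \right)}\right) + G{\left(3,19 \right)} = \left(-50 - -8\right) + \left(- \frac{37}{4} + \frac{3}{2} \cdot 19\right) = \left(-50 + 8\right) + \left(- \frac{37}{4} + \frac{57}{2}\right) = -42 + \frac{77}{4} = - \frac{91}{4}$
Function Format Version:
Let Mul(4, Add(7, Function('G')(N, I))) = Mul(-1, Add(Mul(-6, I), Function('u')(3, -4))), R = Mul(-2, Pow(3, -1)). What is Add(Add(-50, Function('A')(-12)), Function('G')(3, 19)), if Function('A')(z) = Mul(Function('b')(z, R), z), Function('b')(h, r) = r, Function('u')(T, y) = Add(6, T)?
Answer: Rational(-91, 4) ≈ -22.750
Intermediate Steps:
R = Rational(-2, 3) (R = Mul(-2, Rational(1, 3)) = Rational(-2, 3) ≈ -0.66667)
Function('A')(z) = Mul(Rational(-2, 3), z)
Function('G')(N, I) = Add(Rational(-37, 4), Mul(Rational(3, 2), I)) (Function('G')(N, I) = Add(-7, Mul(Rational(1, 4), Mul(-1, Add(Mul(-6, I), Add(6, 3))))) = Add(-7, Mul(Rational(1, 4), Mul(-1, Add(Mul(-6, I), 9)))) = Add(-7, Mul(Rational(1, 4), Mul(-1, Add(9, Mul(-6, I))))) = Add(-7, Mul(Rational(1, 4), Add(-9, Mul(6, I)))) = Add(-7, Add(Rational(-9, 4), Mul(Rational(3, 2), I))) = Add(Rational(-37, 4), Mul(Rational(3, 2), I)))
Add(Add(-50, Function('A')(-12)), Function('G')(3, 19)) = Add(Add(-50, Mul(Rational(-2, 3), -12)), Add(Rational(-37, 4), Mul(Rational(3, 2), 19))) = Add(Add(-50, 8), Add(Rational(-37, 4), Rational(57, 2))) = Add(-42, Rational(77, 4)) = Rational(-91, 4)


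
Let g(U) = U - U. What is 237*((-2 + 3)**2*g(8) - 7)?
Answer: -1659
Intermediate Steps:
g(U) = 0
237*((-2 + 3)**2*g(8) - 7) = 237*((-2 + 3)**2*0 - 7) = 237*(1**2*0 - 7) = 237*(1*0 - 7) = 237*(0 - 7) = 237*(-7) = -1659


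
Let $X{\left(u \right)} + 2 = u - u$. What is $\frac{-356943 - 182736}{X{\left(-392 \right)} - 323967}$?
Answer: $\frac{539679}{323969} \approx 1.6658$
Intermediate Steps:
$X{\left(u \right)} = -2$ ($X{\left(u \right)} = -2 + \left(u - u\right) = -2 + 0 = -2$)
$\frac{-356943 - 182736}{X{\left(-392 \right)} - 323967} = \frac{-356943 - 182736}{-2 - 323967} = - \frac{539679}{-323969} = \left(-539679\right) \left(- \frac{1}{323969}\right) = \frac{539679}{323969}$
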